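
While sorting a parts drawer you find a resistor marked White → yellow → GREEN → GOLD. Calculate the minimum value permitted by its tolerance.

White → 9 (first significant figure)
Yellow → 4 (second significant figure)
Green → ×10^5 multiplier
Gold → ±5% tolerance
94 × 100000 = 9400000 Ω
Minimum = 9400000 × (1 − 5/100) = 8930000 Ω.

8930000 Ω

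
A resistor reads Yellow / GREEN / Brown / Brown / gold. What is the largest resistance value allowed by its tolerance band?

Yellow → 4 (first significant figure)
Green → 5 (second significant figure)
Brown → 1 (third significant figure)
Brown → ×10 multiplier
Gold → ±5% tolerance
451 × 10 = 4510 Ω
Largest = 4510 × (1 + 5/100) = 4735.5 Ω.

4735.5 Ω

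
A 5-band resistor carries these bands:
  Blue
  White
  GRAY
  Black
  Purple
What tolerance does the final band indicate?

The last band, violet, is the tolerance band.
Violet corresponds to ±0.1%.

±0.1%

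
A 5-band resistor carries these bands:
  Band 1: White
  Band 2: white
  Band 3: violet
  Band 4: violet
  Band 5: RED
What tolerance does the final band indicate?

±2%

The last band, red, is the tolerance band.
Red corresponds to ±2%.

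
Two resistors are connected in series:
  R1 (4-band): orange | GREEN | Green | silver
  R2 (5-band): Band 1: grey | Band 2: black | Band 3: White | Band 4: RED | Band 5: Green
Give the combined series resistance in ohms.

3580900 Ω

R1: orange, green → 35; green ×10^5 → 3500000 Ω.
R2: grey, black, white → 809; red ×10^2 → 80900 Ω.
Series: 3500000 + 80900 = 3580900 Ω.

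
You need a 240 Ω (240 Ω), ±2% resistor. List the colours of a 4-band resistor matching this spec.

240 Ω = 24 × 10^1.
2 → red
4 → yellow
Multiplier 10^1 → brown.
±2% tolerance → red.

red, yellow, brown, red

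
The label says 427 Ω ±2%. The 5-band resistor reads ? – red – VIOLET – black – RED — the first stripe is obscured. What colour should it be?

yellow

427 Ω = 427 × 10^0.
The first band gives digit 4 of the significand, and 4 is yellow.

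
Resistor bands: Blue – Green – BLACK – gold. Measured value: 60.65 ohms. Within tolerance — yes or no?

Blue → 6 (first significant figure)
Green → 5 (second significant figure)
Black → ×1 multiplier
Gold → ±5% tolerance
65 × 1 = 65 Ω
Allowed range: 61.75 Ω to 68.25 Ω.
60.65 ohms lies outside that range.

no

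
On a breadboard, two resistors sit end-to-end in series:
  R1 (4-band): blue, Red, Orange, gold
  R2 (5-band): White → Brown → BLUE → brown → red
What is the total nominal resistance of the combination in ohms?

R1: blue, red → 62; orange ×10^3 → 62000 Ω.
R2: white, brown, blue → 916; brown ×10 → 9160 Ω.
Series: 62000 + 9160 = 71160 Ω.

71160 Ω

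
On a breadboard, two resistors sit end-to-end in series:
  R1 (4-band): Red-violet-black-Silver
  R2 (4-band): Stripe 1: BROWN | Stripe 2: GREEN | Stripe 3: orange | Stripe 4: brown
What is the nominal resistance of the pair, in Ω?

R1: red, violet → 27; black ×1 → 27 Ω.
R2: brown, green → 15; orange ×10^3 → 15000 Ω.
Series: 27 + 15000 = 15027 Ω.

15027 Ω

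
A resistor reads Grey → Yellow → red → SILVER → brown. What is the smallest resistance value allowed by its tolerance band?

8.3358 Ω

Grey → 8 (first significant figure)
Yellow → 4 (second significant figure)
Red → 2 (third significant figure)
Silver → ×0.01 multiplier
Brown → ±1% tolerance
842 × 0.01 = 8.42 Ω
Smallest = 8.42 × (1 − 1/100) = 8.3358 Ω.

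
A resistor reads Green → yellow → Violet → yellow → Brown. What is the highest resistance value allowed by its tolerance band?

Green → 5 (first significant figure)
Yellow → 4 (second significant figure)
Violet → 7 (third significant figure)
Yellow → ×10^4 multiplier
Brown → ±1% tolerance
547 × 10000 = 5470000 Ω
Highest = 5470000 × (1 + 1/100) = 5524700 Ω.

5524700 Ω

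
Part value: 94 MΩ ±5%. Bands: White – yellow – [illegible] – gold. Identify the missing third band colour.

94000000 Ω = 94 × 10^6.
The third band is the multiplier, 10^6, which is blue.

blue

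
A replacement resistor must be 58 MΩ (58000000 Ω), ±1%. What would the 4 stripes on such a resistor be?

58000000 Ω = 58 × 10^6.
5 → green
8 → grey
Multiplier 10^6 → blue.
±1% tolerance → brown.

green, grey, blue, brown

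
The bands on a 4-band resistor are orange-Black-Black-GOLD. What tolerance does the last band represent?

The last band, gold, is the tolerance band.
Gold corresponds to ±5%.

±5%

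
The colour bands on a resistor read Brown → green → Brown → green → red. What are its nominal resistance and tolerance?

Brown → 1 (first significant figure)
Green → 5 (second significant figure)
Brown → 1 (third significant figure)
Green → ×10^5 multiplier
Red → ±2% tolerance
151 × 100000 = 15100000 Ω

15100000 Ω ±2%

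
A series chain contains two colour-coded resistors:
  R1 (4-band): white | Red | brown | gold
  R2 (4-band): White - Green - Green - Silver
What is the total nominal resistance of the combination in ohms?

9500920 Ω

R1: white, red → 92; brown ×10 → 920 Ω.
R2: white, green → 95; green ×10^5 → 9500000 Ω.
Series: 920 + 9500000 = 9500920 Ω.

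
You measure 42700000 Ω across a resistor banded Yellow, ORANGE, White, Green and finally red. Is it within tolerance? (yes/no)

Yellow → 4 (first significant figure)
Orange → 3 (second significant figure)
White → 9 (third significant figure)
Green → ×10^5 multiplier
Red → ±2% tolerance
439 × 100000 = 43900000 Ω
Allowed range: 43022000 Ω to 44778000 Ω.
42700000 Ω lies outside that range.

no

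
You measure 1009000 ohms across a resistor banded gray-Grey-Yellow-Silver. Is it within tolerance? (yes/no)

Grey → 8 (first significant figure)
Grey → 8 (second significant figure)
Yellow → ×10^4 multiplier
Silver → ±10% tolerance
88 × 10000 = 880000 Ω
Allowed range: 792000 Ω to 968000 Ω.
1009000 ohms lies outside that range.

no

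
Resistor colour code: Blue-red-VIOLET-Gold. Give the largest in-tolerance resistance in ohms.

651000000 Ω

Blue → 6 (first significant figure)
Red → 2 (second significant figure)
Violet → ×10^7 multiplier
Gold → ±5% tolerance
62 × 10000000 = 620000000 Ω
Largest = 620000000 × (1 + 5/100) = 651000000 Ω.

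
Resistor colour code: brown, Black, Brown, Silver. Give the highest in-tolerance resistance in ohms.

Brown → 1 (first significant figure)
Black → 0 (second significant figure)
Brown → ×10 multiplier
Silver → ±10% tolerance
10 × 10 = 100 Ω
Highest = 100 × (1 + 10/100) = 110 Ω.

110 Ω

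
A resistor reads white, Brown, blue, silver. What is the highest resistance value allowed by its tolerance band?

100100000 Ω

White → 9 (first significant figure)
Brown → 1 (second significant figure)
Blue → ×10^6 multiplier
Silver → ±10% tolerance
91 × 1000000 = 91000000 Ω
Highest = 91000000 × (1 + 10/100) = 100100000 Ω.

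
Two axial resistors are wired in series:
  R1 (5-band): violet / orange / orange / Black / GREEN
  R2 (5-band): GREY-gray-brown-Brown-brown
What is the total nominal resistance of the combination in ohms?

9543 Ω

R1: violet, orange, orange → 733; black ×1 → 733 Ω.
R2: grey, grey, brown → 881; brown ×10 → 8810 Ω.
Series: 733 + 8810 = 9543 Ω.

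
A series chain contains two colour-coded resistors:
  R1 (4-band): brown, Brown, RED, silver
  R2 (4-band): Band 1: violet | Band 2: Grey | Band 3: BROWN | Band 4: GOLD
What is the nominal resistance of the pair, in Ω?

R1: brown, brown → 11; red ×10^2 → 1100 Ω.
R2: violet, grey → 78; brown ×10 → 780 Ω.
Series: 1100 + 780 = 1880 Ω.

1880 Ω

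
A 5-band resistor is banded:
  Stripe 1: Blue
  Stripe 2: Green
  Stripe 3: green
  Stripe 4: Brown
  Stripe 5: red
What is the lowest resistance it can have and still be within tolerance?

6419 Ω

Blue → 6 (first significant figure)
Green → 5 (second significant figure)
Green → 5 (third significant figure)
Brown → ×10 multiplier
Red → ±2% tolerance
655 × 10 = 6550 Ω
Lowest = 6550 × (1 − 2/100) = 6419 Ω.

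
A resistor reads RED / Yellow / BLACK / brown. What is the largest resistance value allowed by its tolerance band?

24.24 Ω

Red → 2 (first significant figure)
Yellow → 4 (second significant figure)
Black → ×1 multiplier
Brown → ±1% tolerance
24 × 1 = 24 Ω
Largest = 24 × (1 + 1/100) = 24.24 Ω.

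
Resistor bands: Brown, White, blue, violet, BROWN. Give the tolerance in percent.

The last band, brown, is the tolerance band.
Brown corresponds to ±1%.

±1%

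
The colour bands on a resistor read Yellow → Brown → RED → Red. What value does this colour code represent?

4100 Ω

Yellow → 4 (first significant figure)
Brown → 1 (second significant figure)
Red → ×10^2 multiplier
41 × 100 = 4100 Ω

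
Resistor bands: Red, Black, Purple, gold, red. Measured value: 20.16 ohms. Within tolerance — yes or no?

no

Red → 2 (first significant figure)
Black → 0 (second significant figure)
Violet → 7 (third significant figure)
Gold → ×0.1 multiplier
Red → ±2% tolerance
207 × 0.1 = 20.7 Ω
Allowed range: 20.286 Ω to 21.114 Ω.
20.16 ohms lies outside that range.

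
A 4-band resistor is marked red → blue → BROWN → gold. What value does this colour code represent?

260 Ω

Red → 2 (first significant figure)
Blue → 6 (second significant figure)
Brown → ×10 multiplier
26 × 10 = 260 Ω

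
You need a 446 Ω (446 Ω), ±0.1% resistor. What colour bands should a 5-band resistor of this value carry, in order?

446 Ω = 446 × 10^0.
4 → yellow
4 → yellow
6 → blue
Multiplier 10^0 → black.
±0.1% tolerance → violet.

yellow, yellow, blue, black, violet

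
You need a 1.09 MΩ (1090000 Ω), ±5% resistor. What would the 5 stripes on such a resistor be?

brown, black, white, yellow, gold

1090000 Ω = 109 × 10^4.
1 → brown
0 → black
9 → white
Multiplier 10^4 → yellow.
±5% tolerance → gold.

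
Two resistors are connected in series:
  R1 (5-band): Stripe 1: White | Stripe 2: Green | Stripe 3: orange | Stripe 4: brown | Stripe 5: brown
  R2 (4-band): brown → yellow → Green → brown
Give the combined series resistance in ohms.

R1: white, green, orange → 953; brown ×10 → 9530 Ω.
R2: brown, yellow → 14; green ×10^5 → 1400000 Ω.
Series: 9530 + 1400000 = 1409530 Ω.

1409530 Ω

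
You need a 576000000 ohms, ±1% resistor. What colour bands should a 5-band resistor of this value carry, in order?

576000000 Ω = 576 × 10^6.
5 → green
7 → violet
6 → blue
Multiplier 10^6 → blue.
±1% tolerance → brown.

green, violet, blue, blue, brown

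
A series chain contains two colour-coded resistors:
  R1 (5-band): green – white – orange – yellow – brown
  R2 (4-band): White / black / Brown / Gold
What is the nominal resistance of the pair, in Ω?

5930900 Ω

R1: green, white, orange → 593; yellow ×10^4 → 5930000 Ω.
R2: white, black → 90; brown ×10 → 900 Ω.
Series: 5930000 + 900 = 5930900 Ω.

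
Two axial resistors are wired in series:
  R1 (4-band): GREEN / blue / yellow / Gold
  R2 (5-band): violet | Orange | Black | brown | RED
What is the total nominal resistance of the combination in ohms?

567300 Ω

R1: green, blue → 56; yellow ×10^4 → 560000 Ω.
R2: violet, orange, black → 730; brown ×10 → 7300 Ω.
Series: 560000 + 7300 = 567300 Ω.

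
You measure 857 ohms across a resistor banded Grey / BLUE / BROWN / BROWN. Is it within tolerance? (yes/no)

Grey → 8 (first significant figure)
Blue → 6 (second significant figure)
Brown → ×10 multiplier
Brown → ±1% tolerance
86 × 10 = 860 Ω
Allowed range: 851.4 Ω to 868.6 Ω.
857 ohms lies inside that range.

yes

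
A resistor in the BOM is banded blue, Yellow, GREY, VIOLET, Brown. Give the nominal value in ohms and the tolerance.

Blue → 6 (first significant figure)
Yellow → 4 (second significant figure)
Grey → 8 (third significant figure)
Violet → ×10^7 multiplier
Brown → ±1% tolerance
648 × 10000000 = 6480000000 Ω

6480000000 Ω ±1%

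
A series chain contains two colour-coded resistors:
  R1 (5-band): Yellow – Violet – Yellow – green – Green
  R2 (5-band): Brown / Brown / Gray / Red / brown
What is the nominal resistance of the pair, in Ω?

R1: yellow, violet, yellow → 474; green ×10^5 → 47400000 Ω.
R2: brown, brown, grey → 118; red ×10^2 → 11800 Ω.
Series: 47400000 + 11800 = 47411800 Ω.

47411800 Ω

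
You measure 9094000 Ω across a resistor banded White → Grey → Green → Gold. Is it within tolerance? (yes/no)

no

White → 9 (first significant figure)
Grey → 8 (second significant figure)
Green → ×10^5 multiplier
Gold → ±5% tolerance
98 × 100000 = 9800000 Ω
Allowed range: 9310000 Ω to 10290000 Ω.
9094000 Ω lies outside that range.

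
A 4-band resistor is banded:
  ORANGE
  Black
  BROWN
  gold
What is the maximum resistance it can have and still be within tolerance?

315 Ω

Orange → 3 (first significant figure)
Black → 0 (second significant figure)
Brown → ×10 multiplier
Gold → ±5% tolerance
30 × 10 = 300 Ω
Maximum = 300 × (1 + 5/100) = 315 Ω.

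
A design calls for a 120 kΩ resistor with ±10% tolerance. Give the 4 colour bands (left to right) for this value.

brown, red, yellow, silver

120000 Ω = 12 × 10^4.
1 → brown
2 → red
Multiplier 10^4 → yellow.
±10% tolerance → silver.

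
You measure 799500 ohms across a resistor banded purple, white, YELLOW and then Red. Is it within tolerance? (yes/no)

yes

Violet → 7 (first significant figure)
White → 9 (second significant figure)
Yellow → ×10^4 multiplier
Red → ±2% tolerance
79 × 10000 = 790000 Ω
Allowed range: 774200 Ω to 805800 Ω.
799500 ohms lies inside that range.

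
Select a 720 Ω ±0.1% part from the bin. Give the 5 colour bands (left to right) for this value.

720 Ω = 720 × 10^0.
7 → violet
2 → red
0 → black
Multiplier 10^0 → black.
±0.1% tolerance → violet.

violet, red, black, black, violet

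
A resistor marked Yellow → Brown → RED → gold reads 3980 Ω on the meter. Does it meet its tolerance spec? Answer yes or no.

Yellow → 4 (first significant figure)
Brown → 1 (second significant figure)
Red → ×10^2 multiplier
Gold → ±5% tolerance
41 × 100 = 4100 Ω
Allowed range: 3895 Ω to 4305 Ω.
3980 Ω lies inside that range.

yes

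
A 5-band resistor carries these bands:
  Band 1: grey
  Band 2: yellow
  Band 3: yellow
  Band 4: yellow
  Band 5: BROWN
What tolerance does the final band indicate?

The last band, brown, is the tolerance band.
Brown corresponds to ±1%.

±1%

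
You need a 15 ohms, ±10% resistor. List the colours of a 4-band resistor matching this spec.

15 Ω = 15 × 10^0.
1 → brown
5 → green
Multiplier 10^0 → black.
±10% tolerance → silver.

brown, green, black, silver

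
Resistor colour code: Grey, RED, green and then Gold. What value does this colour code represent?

Grey → 8 (first significant figure)
Red → 2 (second significant figure)
Green → ×10^5 multiplier
82 × 100000 = 8200000 Ω

8200000 Ω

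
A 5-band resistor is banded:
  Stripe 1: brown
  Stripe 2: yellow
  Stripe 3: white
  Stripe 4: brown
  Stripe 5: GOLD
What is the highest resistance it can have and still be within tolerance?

1564.5 Ω

Brown → 1 (first significant figure)
Yellow → 4 (second significant figure)
White → 9 (third significant figure)
Brown → ×10 multiplier
Gold → ±5% tolerance
149 × 10 = 1490 Ω
Highest = 1490 × (1 + 5/100) = 1564.5 Ω.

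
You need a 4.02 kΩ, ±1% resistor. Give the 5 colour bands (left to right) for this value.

yellow, black, red, brown, brown

4020 Ω = 402 × 10^1.
4 → yellow
0 → black
2 → red
Multiplier 10^1 → brown.
±1% tolerance → brown.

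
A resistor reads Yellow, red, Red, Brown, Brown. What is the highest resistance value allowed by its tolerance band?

Yellow → 4 (first significant figure)
Red → 2 (second significant figure)
Red → 2 (third significant figure)
Brown → ×10 multiplier
Brown → ±1% tolerance
422 × 10 = 4220 Ω
Highest = 4220 × (1 + 1/100) = 4262.2 Ω.

4262.2 Ω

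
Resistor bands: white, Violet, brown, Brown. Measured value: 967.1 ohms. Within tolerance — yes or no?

White → 9 (first significant figure)
Violet → 7 (second significant figure)
Brown → ×10 multiplier
Brown → ±1% tolerance
97 × 10 = 970 Ω
Allowed range: 960.3 Ω to 979.7 Ω.
967.1 ohms lies inside that range.

yes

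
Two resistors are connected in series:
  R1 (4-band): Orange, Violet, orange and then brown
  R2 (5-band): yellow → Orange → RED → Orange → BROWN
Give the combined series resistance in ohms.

R1: orange, violet → 37; orange ×10^3 → 37000 Ω.
R2: yellow, orange, red → 432; orange ×10^3 → 432000 Ω.
Series: 37000 + 432000 = 469000 Ω.

469000 Ω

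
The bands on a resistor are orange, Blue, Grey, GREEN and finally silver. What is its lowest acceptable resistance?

33120000 Ω

Orange → 3 (first significant figure)
Blue → 6 (second significant figure)
Grey → 8 (third significant figure)
Green → ×10^5 multiplier
Silver → ±10% tolerance
368 × 100000 = 36800000 Ω
Lowest = 36800000 × (1 − 10/100) = 33120000 Ω.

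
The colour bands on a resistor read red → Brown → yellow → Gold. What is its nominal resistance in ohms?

Red → 2 (first significant figure)
Brown → 1 (second significant figure)
Yellow → ×10^4 multiplier
21 × 10000 = 210000 Ω

210000 Ω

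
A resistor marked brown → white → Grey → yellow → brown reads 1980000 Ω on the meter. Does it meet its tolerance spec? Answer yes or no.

yes

Brown → 1 (first significant figure)
White → 9 (second significant figure)
Grey → 8 (third significant figure)
Yellow → ×10^4 multiplier
Brown → ±1% tolerance
198 × 10000 = 1980000 Ω
Allowed range: 1960200 Ω to 1999800 Ω.
1980000 Ω lies inside that range.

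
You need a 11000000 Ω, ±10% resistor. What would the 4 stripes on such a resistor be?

11000000 Ω = 11 × 10^6.
1 → brown
1 → brown
Multiplier 10^6 → blue.
±10% tolerance → silver.

brown, brown, blue, silver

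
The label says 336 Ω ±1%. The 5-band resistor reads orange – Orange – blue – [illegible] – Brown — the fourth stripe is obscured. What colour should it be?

336 Ω = 336 × 10^0.
The fourth band is the multiplier, 10^0, which is black.

black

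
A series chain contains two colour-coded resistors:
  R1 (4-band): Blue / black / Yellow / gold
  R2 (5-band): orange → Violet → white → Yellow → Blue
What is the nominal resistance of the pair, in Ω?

4390000 Ω

R1: blue, black → 60; yellow ×10^4 → 600000 Ω.
R2: orange, violet, white → 379; yellow ×10^4 → 3790000 Ω.
Series: 600000 + 3790000 = 4390000 Ω.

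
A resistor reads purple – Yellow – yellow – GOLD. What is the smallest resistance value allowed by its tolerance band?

703000 Ω

Violet → 7 (first significant figure)
Yellow → 4 (second significant figure)
Yellow → ×10^4 multiplier
Gold → ±5% tolerance
74 × 10000 = 740000 Ω
Smallest = 740000 × (1 − 5/100) = 703000 Ω.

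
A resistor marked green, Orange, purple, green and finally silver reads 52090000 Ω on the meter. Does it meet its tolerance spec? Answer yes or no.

yes

Green → 5 (first significant figure)
Orange → 3 (second significant figure)
Violet → 7 (third significant figure)
Green → ×10^5 multiplier
Silver → ±10% tolerance
537 × 100000 = 53700000 Ω
Allowed range: 48330000 Ω to 59070000 Ω.
52090000 Ω lies inside that range.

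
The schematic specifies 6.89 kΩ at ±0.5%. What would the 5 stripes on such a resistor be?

6890 Ω = 689 × 10^1.
6 → blue
8 → grey
9 → white
Multiplier 10^1 → brown.
±0.5% tolerance → green.

blue, grey, white, brown, green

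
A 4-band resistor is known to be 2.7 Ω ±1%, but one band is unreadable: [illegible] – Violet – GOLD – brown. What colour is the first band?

2.7 Ω = 27 × 10^-1.
The first band gives digit 2 of the significand, and 2 is red.

red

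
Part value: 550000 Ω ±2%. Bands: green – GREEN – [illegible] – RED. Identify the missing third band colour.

550000 Ω = 55 × 10^4.
The third band is the multiplier, 10^4, which is yellow.

yellow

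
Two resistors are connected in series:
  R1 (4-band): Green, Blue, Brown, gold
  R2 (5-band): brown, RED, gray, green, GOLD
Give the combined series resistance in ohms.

R1: green, blue → 56; brown ×10 → 560 Ω.
R2: brown, red, grey → 128; green ×10^5 → 12800000 Ω.
Series: 560 + 12800000 = 12800560 Ω.

12800560 Ω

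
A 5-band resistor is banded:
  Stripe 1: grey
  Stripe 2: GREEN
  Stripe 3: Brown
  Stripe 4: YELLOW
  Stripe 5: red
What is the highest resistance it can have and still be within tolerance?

8680200 Ω

Grey → 8 (first significant figure)
Green → 5 (second significant figure)
Brown → 1 (third significant figure)
Yellow → ×10^4 multiplier
Red → ±2% tolerance
851 × 10000 = 8510000 Ω
Highest = 8510000 × (1 + 2/100) = 8680200 Ω.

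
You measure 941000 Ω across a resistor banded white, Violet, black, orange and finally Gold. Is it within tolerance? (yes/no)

yes

White → 9 (first significant figure)
Violet → 7 (second significant figure)
Black → 0 (third significant figure)
Orange → ×10^3 multiplier
Gold → ±5% tolerance
970 × 1000 = 970000 Ω
Allowed range: 921500 Ω to 1018500 Ω.
941000 Ω lies inside that range.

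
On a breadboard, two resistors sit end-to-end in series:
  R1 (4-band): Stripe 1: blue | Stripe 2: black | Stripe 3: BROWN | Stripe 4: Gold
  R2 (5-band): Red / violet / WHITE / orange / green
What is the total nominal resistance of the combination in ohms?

279600 Ω

R1: blue, black → 60; brown ×10 → 600 Ω.
R2: red, violet, white → 279; orange ×10^3 → 279000 Ω.
Series: 600 + 279000 = 279600 Ω.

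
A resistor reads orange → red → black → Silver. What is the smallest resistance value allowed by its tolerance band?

Orange → 3 (first significant figure)
Red → 2 (second significant figure)
Black → ×1 multiplier
Silver → ±10% tolerance
32 × 1 = 32 Ω
Smallest = 32 × (1 − 10/100) = 28.8 Ω.

28.8 Ω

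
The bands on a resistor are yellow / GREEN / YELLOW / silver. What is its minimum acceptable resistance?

Yellow → 4 (first significant figure)
Green → 5 (second significant figure)
Yellow → ×10^4 multiplier
Silver → ±10% tolerance
45 × 10000 = 450000 Ω
Minimum = 450000 × (1 − 10/100) = 405000 Ω.

405000 Ω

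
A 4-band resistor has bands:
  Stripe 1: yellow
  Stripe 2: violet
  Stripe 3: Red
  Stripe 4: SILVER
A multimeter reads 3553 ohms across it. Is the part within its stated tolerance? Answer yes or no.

Yellow → 4 (first significant figure)
Violet → 7 (second significant figure)
Red → ×10^2 multiplier
Silver → ±10% tolerance
47 × 100 = 4700 Ω
Allowed range: 4230 Ω to 5170 Ω.
3553 ohms lies outside that range.

no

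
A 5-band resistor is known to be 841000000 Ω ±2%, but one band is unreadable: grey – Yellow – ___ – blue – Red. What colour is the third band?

841000000 Ω = 841 × 10^6.
The third band gives digit 1 of the significand, and 1 is brown.

brown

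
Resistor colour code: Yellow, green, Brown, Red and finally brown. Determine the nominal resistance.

45100 Ω

Yellow → 4 (first significant figure)
Green → 5 (second significant figure)
Brown → 1 (third significant figure)
Red → ×10^2 multiplier
451 × 100 = 45100 Ω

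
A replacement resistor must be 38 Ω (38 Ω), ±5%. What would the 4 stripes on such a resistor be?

orange, grey, black, gold

38 Ω = 38 × 10^0.
3 → orange
8 → grey
Multiplier 10^0 → black.
±5% tolerance → gold.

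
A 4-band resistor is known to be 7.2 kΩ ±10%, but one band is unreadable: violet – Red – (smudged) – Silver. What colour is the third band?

7200 Ω = 72 × 10^2.
The third band is the multiplier, 10^2, which is red.

red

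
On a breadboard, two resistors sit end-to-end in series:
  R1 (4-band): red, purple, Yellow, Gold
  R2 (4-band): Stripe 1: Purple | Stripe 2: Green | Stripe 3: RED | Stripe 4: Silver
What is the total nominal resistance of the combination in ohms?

277500 Ω

R1: red, violet → 27; yellow ×10^4 → 270000 Ω.
R2: violet, green → 75; red ×10^2 → 7500 Ω.
Series: 270000 + 7500 = 277500 Ω.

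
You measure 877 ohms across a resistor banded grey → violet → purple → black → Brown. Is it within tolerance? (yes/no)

Grey → 8 (first significant figure)
Violet → 7 (second significant figure)
Violet → 7 (third significant figure)
Black → ×1 multiplier
Brown → ±1% tolerance
877 × 1 = 877 Ω
Allowed range: 868.23 Ω to 885.77 Ω.
877 ohms lies inside that range.

yes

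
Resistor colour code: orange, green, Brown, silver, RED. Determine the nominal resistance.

Orange → 3 (first significant figure)
Green → 5 (second significant figure)
Brown → 1 (third significant figure)
Silver → ×0.01 multiplier
351 × 0.01 = 3.51 Ω

3.51 Ω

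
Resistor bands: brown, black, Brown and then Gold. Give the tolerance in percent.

±5%

The last band, gold, is the tolerance band.
Gold corresponds to ±5%.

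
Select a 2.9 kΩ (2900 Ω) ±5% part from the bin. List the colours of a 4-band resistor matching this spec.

2900 Ω = 29 × 10^2.
2 → red
9 → white
Multiplier 10^2 → red.
±5% tolerance → gold.

red, white, red, gold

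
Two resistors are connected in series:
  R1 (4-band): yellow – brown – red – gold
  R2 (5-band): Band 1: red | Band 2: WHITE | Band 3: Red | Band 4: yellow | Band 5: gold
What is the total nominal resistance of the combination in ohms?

R1: yellow, brown → 41; red ×10^2 → 4100 Ω.
R2: red, white, red → 292; yellow ×10^4 → 2920000 Ω.
Series: 4100 + 2920000 = 2924100 Ω.

2924100 Ω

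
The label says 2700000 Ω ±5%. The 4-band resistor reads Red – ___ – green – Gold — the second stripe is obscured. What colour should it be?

violet

2700000 Ω = 27 × 10^5.
The second band gives digit 7 of the significand, and 7 is violet.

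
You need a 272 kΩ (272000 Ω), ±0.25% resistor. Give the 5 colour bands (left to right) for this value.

272000 Ω = 272 × 10^3.
2 → red
7 → violet
2 → red
Multiplier 10^3 → orange.
±0.25% tolerance → blue.

red, violet, red, orange, blue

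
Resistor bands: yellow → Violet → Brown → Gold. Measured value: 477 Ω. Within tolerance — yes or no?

Yellow → 4 (first significant figure)
Violet → 7 (second significant figure)
Brown → ×10 multiplier
Gold → ±5% tolerance
47 × 10 = 470 Ω
Allowed range: 446.5 Ω to 493.5 Ω.
477 Ω lies inside that range.

yes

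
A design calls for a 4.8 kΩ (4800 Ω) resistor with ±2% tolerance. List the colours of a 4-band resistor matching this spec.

4800 Ω = 48 × 10^2.
4 → yellow
8 → grey
Multiplier 10^2 → red.
±2% tolerance → red.

yellow, grey, red, red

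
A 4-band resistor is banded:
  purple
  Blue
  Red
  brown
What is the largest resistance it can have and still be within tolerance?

7676 Ω

Violet → 7 (first significant figure)
Blue → 6 (second significant figure)
Red → ×10^2 multiplier
Brown → ±1% tolerance
76 × 100 = 7600 Ω
Largest = 7600 × (1 + 1/100) = 7676 Ω.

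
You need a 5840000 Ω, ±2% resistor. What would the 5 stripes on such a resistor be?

green, grey, yellow, yellow, red

5840000 Ω = 584 × 10^4.
5 → green
8 → grey
4 → yellow
Multiplier 10^4 → yellow.
±2% tolerance → red.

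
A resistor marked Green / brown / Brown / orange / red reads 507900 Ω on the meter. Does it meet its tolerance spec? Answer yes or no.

yes

Green → 5 (first significant figure)
Brown → 1 (second significant figure)
Brown → 1 (third significant figure)
Orange → ×10^3 multiplier
Red → ±2% tolerance
511 × 1000 = 511000 Ω
Allowed range: 500780 Ω to 521220 Ω.
507900 Ω lies inside that range.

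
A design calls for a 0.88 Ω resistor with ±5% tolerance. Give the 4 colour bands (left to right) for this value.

0.88 Ω = 88 × 10^-2.
8 → grey
8 → grey
Multiplier 10^-2 → silver.
±5% tolerance → gold.

grey, grey, silver, gold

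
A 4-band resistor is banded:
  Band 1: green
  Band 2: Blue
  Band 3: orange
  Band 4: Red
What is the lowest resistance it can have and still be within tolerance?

Green → 5 (first significant figure)
Blue → 6 (second significant figure)
Orange → ×10^3 multiplier
Red → ±2% tolerance
56 × 1000 = 56000 Ω
Lowest = 56000 × (1 − 2/100) = 54880 Ω.

54880 Ω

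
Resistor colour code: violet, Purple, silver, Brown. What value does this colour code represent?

Violet → 7 (first significant figure)
Violet → 7 (second significant figure)
Silver → ×0.01 multiplier
77 × 0.01 = 0.77 Ω

0.77 Ω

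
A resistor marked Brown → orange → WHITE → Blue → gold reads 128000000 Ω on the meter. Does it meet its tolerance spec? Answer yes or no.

no

Brown → 1 (first significant figure)
Orange → 3 (second significant figure)
White → 9 (third significant figure)
Blue → ×10^6 multiplier
Gold → ±5% tolerance
139 × 1000000 = 139000000 Ω
Allowed range: 132050000 Ω to 145950000 Ω.
128000000 Ω lies outside that range.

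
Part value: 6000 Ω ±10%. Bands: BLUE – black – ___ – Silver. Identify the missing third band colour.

red

6000 Ω = 60 × 10^2.
The third band is the multiplier, 10^2, which is red.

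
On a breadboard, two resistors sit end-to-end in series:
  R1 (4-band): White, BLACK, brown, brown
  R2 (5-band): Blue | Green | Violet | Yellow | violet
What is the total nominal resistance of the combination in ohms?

6570900 Ω

R1: white, black → 90; brown ×10 → 900 Ω.
R2: blue, green, violet → 657; yellow ×10^4 → 6570000 Ω.
Series: 900 + 6570000 = 6570900 Ω.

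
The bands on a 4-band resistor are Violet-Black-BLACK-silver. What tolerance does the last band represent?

±10%

The last band, silver, is the tolerance band.
Silver corresponds to ±10%.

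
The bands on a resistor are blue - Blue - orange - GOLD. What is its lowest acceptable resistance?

Blue → 6 (first significant figure)
Blue → 6 (second significant figure)
Orange → ×10^3 multiplier
Gold → ±5% tolerance
66 × 1000 = 66000 Ω
Lowest = 66000 × (1 − 5/100) = 62700 Ω.

62700 Ω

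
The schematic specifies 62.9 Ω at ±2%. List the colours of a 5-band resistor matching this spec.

blue, red, white, gold, red

62.9 Ω = 629 × 10^-1.
6 → blue
2 → red
9 → white
Multiplier 10^-1 → gold.
±2% tolerance → red.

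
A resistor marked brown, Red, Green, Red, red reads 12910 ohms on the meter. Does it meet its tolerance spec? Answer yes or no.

Brown → 1 (first significant figure)
Red → 2 (second significant figure)
Green → 5 (third significant figure)
Red → ×10^2 multiplier
Red → ±2% tolerance
125 × 100 = 12500 Ω
Allowed range: 12250 Ω to 12750 Ω.
12910 ohms lies outside that range.

no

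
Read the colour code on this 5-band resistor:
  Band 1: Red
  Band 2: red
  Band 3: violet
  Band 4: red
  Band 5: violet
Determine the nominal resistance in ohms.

22700 Ω

Red → 2 (first significant figure)
Red → 2 (second significant figure)
Violet → 7 (third significant figure)
Red → ×10^2 multiplier
227 × 100 = 22700 Ω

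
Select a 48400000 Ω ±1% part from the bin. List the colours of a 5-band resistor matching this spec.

48400000 Ω = 484 × 10^5.
4 → yellow
8 → grey
4 → yellow
Multiplier 10^5 → green.
±1% tolerance → brown.

yellow, grey, yellow, green, brown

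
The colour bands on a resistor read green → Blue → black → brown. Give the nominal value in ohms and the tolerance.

Green → 5 (first significant figure)
Blue → 6 (second significant figure)
Black → ×1 multiplier
Brown → ±1% tolerance
56 × 1 = 56 Ω

56 Ω ±1%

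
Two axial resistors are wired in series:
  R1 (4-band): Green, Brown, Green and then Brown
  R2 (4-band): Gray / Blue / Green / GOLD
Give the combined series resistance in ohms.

13700000 Ω

R1: green, brown → 51; green ×10^5 → 5100000 Ω.
R2: grey, blue → 86; green ×10^5 → 8600000 Ω.
Series: 5100000 + 8600000 = 13700000 Ω.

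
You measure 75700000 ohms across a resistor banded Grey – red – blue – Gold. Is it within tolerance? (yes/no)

no

Grey → 8 (first significant figure)
Red → 2 (second significant figure)
Blue → ×10^6 multiplier
Gold → ±5% tolerance
82 × 1000000 = 82000000 Ω
Allowed range: 77900000 Ω to 86100000 Ω.
75700000 ohms lies outside that range.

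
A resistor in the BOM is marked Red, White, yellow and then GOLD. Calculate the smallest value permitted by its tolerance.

275500 Ω

Red → 2 (first significant figure)
White → 9 (second significant figure)
Yellow → ×10^4 multiplier
Gold → ±5% tolerance
29 × 10000 = 290000 Ω
Smallest = 290000 × (1 − 5/100) = 275500 Ω.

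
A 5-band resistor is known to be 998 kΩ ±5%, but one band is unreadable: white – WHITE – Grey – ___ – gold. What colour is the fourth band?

998000 Ω = 998 × 10^3.
The fourth band is the multiplier, 10^3, which is orange.

orange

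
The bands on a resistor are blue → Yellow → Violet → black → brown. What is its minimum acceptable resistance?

640.53 Ω

Blue → 6 (first significant figure)
Yellow → 4 (second significant figure)
Violet → 7 (third significant figure)
Black → ×1 multiplier
Brown → ±1% tolerance
647 × 1 = 647 Ω
Minimum = 647 × (1 − 1/100) = 640.53 Ω.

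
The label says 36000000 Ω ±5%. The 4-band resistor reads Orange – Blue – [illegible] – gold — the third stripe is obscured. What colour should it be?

36000000 Ω = 36 × 10^6.
The third band is the multiplier, 10^6, which is blue.

blue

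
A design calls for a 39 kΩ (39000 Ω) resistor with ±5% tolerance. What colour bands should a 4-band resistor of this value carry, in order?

39000 Ω = 39 × 10^3.
3 → orange
9 → white
Multiplier 10^3 → orange.
±5% tolerance → gold.

orange, white, orange, gold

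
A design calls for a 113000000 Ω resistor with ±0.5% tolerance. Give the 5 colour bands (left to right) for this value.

brown, brown, orange, blue, green

113000000 Ω = 113 × 10^6.
1 → brown
1 → brown
3 → orange
Multiplier 10^6 → blue.
±0.5% tolerance → green.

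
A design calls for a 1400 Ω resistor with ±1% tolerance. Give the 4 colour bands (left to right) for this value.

brown, yellow, red, brown

1400 Ω = 14 × 10^2.
1 → brown
4 → yellow
Multiplier 10^2 → red.
±1% tolerance → brown.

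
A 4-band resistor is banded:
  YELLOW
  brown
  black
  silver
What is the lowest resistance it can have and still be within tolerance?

Yellow → 4 (first significant figure)
Brown → 1 (second significant figure)
Black → ×1 multiplier
Silver → ±10% tolerance
41 × 1 = 41 Ω
Lowest = 41 × (1 − 10/100) = 36.9 Ω.

36.9 Ω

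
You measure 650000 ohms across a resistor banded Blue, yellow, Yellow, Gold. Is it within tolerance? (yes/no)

Blue → 6 (first significant figure)
Yellow → 4 (second significant figure)
Yellow → ×10^4 multiplier
Gold → ±5% tolerance
64 × 10000 = 640000 Ω
Allowed range: 608000 Ω to 672000 Ω.
650000 ohms lies inside that range.

yes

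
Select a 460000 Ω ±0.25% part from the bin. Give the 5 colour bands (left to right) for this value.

460000 Ω = 460 × 10^3.
4 → yellow
6 → blue
0 → black
Multiplier 10^3 → orange.
±0.25% tolerance → blue.

yellow, blue, black, orange, blue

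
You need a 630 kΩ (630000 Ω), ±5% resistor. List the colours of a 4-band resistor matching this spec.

630000 Ω = 63 × 10^4.
6 → blue
3 → orange
Multiplier 10^4 → yellow.
±5% tolerance → gold.

blue, orange, yellow, gold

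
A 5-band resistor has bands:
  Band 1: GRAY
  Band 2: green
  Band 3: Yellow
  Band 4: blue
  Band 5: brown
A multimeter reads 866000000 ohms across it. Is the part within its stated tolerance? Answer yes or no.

Grey → 8 (first significant figure)
Green → 5 (second significant figure)
Yellow → 4 (third significant figure)
Blue → ×10^6 multiplier
Brown → ±1% tolerance
854 × 1000000 = 854000000 Ω
Allowed range: 845460000 Ω to 862540000 Ω.
866000000 ohms lies outside that range.

no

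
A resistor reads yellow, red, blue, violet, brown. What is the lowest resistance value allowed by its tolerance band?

4217400000 Ω

Yellow → 4 (first significant figure)
Red → 2 (second significant figure)
Blue → 6 (third significant figure)
Violet → ×10^7 multiplier
Brown → ±1% tolerance
426 × 10000000 = 4260000000 Ω
Lowest = 4260000000 × (1 − 1/100) = 4217400000 Ω.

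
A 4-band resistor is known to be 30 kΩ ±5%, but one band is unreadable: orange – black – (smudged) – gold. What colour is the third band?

30000 Ω = 30 × 10^3.
The third band is the multiplier, 10^3, which is orange.

orange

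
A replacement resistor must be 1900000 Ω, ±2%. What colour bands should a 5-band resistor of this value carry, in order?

1900000 Ω = 190 × 10^4.
1 → brown
9 → white
0 → black
Multiplier 10^4 → yellow.
±2% tolerance → red.

brown, white, black, yellow, red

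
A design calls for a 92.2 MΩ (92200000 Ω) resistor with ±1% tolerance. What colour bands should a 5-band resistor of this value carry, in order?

92200000 Ω = 922 × 10^5.
9 → white
2 → red
2 → red
Multiplier 10^5 → green.
±1% tolerance → brown.

white, red, red, green, brown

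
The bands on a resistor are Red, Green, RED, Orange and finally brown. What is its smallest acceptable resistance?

Red → 2 (first significant figure)
Green → 5 (second significant figure)
Red → 2 (third significant figure)
Orange → ×10^3 multiplier
Brown → ±1% tolerance
252 × 1000 = 252000 Ω
Smallest = 252000 × (1 − 1/100) = 249480 Ω.

249480 Ω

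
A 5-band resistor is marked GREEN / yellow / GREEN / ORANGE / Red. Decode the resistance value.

Green → 5 (first significant figure)
Yellow → 4 (second significant figure)
Green → 5 (third significant figure)
Orange → ×10^3 multiplier
545 × 1000 = 545000 Ω

545000 Ω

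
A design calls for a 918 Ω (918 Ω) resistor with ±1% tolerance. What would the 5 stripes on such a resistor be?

918 Ω = 918 × 10^0.
9 → white
1 → brown
8 → grey
Multiplier 10^0 → black.
±1% tolerance → brown.

white, brown, grey, black, brown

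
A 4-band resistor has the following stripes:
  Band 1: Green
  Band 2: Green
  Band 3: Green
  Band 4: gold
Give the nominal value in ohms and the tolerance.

Green → 5 (first significant figure)
Green → 5 (second significant figure)
Green → ×10^5 multiplier
Gold → ±5% tolerance
55 × 100000 = 5500000 Ω

5500000 Ω ±5%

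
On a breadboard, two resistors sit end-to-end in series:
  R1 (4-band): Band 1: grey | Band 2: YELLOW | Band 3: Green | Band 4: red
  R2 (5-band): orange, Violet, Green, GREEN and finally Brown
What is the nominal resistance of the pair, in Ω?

45900000 Ω

R1: grey, yellow → 84; green ×10^5 → 8400000 Ω.
R2: orange, violet, green → 375; green ×10^5 → 37500000 Ω.
Series: 8400000 + 37500000 = 45900000 Ω.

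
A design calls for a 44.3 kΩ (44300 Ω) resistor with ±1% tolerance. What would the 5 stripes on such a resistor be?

44300 Ω = 443 × 10^2.
4 → yellow
4 → yellow
3 → orange
Multiplier 10^2 → red.
±1% tolerance → brown.

yellow, yellow, orange, red, brown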